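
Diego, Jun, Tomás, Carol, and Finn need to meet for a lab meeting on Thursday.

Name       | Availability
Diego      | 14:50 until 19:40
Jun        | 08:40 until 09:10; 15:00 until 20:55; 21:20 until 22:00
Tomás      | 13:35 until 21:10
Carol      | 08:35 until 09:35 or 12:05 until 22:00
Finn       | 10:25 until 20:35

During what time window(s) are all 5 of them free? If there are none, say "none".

Diego ∩ Jun: 15:00-19:40.
Diego ∩ Jun ∩ Tomás: 15:00-19:40.
Diego ∩ Jun ∩ Tomás ∩ Carol: 15:00-19:40.
Diego ∩ Jun ∩ Tomás ∩ Carol ∩ Finn: 15:00-19:40.
Those are the intersection windows.

15:00-19:40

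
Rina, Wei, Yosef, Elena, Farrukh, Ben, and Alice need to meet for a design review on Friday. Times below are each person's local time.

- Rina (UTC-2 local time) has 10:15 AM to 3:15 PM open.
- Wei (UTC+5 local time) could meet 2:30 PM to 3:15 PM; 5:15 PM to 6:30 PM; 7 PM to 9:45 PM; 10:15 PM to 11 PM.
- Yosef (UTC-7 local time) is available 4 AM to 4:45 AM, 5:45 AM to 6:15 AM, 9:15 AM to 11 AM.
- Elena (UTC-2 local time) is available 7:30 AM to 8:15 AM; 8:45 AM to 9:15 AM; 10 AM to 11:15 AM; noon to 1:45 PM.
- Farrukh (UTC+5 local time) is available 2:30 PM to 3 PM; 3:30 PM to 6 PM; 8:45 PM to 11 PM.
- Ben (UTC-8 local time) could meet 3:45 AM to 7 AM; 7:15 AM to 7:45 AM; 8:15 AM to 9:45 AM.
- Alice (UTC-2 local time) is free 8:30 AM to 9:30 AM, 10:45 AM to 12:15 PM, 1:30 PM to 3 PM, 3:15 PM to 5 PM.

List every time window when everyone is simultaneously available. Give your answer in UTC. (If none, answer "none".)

12:45-13:00

Rina in UTC: 12:15-17:15 (add 2h to convert from UTC-2).
Wei in UTC: 09:30-10:15, 12:15-13:30, 14:00-16:45, 17:15-18:00 (subtract 5h to convert from UTC+5).
Yosef in UTC: 11:00-11:45, 12:45-13:15, 16:15-18:00 (add 7h to convert from UTC-7).
Elena in UTC: 09:30-10:15, 10:45-11:15, 12:00-13:15, 14:00-15:45 (add 2h to convert from UTC-2).
Farrukh in UTC: 09:30-10:00, 10:30-13:00, 15:45-18:00 (subtract 5h to convert from UTC+5).
Ben in UTC: 11:45-15:00, 15:15-15:45, 16:15-17:45 (add 8h to convert from UTC-8).
Alice in UTC: 10:30-11:30, 12:45-14:15, 15:30-17:00, 17:15-19:00 (add 2h to convert from UTC-2).
Rina ∩ Wei: 12:15-13:30, 14:00-16:45.
Rina ∩ Wei ∩ Yosef: 12:45-13:15, 16:15-16:45.
Rina ∩ Wei ∩ Yosef ∩ Elena: 12:45-13:15.
Rina ∩ Wei ∩ Yosef ∩ Elena ∩ Farrukh: 12:45-13:00.
Rina ∩ Wei ∩ Yosef ∩ Elena ∩ Farrukh ∩ Ben: 12:45-13:00.
Rina ∩ Wei ∩ Yosef ∩ Elena ∩ Farrukh ∩ Ben ∩ Alice: 12:45-13:00.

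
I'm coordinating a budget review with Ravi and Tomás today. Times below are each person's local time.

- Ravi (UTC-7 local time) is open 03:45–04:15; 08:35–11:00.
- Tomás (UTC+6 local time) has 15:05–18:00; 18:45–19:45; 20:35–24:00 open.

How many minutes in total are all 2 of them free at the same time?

175

Ravi in UTC: 10:45-11:15, 15:35-18:00 (add 7h to convert from UTC-7).
Tomás in UTC: 09:05-12:00, 12:45-13:45, 14:35-18:00 (subtract 6h to convert from UTC+6).
Ravi ∩ Tomás: 10:45-11:15, 15:35-18:00.
Summing the common windows: 30 + 145 = 175 minutes.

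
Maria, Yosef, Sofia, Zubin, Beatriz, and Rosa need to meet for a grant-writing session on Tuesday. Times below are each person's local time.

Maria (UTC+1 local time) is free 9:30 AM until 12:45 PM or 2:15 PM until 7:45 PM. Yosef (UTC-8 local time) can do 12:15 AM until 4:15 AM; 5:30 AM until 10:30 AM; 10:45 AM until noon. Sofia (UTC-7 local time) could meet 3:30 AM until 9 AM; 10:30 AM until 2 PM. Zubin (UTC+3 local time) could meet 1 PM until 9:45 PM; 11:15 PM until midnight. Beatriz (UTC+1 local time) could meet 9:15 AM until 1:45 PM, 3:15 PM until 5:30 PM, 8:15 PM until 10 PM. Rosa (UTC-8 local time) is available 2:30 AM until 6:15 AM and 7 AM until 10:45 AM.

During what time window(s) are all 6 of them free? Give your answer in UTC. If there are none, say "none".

10:30-11:45, 15:00-16:00

Maria in UTC: 08:30-11:45, 13:15-18:45 (subtract 1h to convert from UTC+1).
Yosef in UTC: 08:15-12:15, 13:30-18:30, 18:45-20:00 (add 8h to convert from UTC-8).
Sofia in UTC: 10:30-16:00, 17:30-21:00 (add 7h to convert from UTC-7).
Zubin in UTC: 10:00-18:45, 20:15-21:00 (subtract 3h to convert from UTC+3).
Beatriz in UTC: 08:15-12:45, 14:15-16:30, 19:15-21:00 (subtract 1h to convert from UTC+1).
Rosa in UTC: 10:30-14:15, 15:00-18:45 (add 8h to convert from UTC-8).
Maria ∩ Yosef: 08:30-11:45, 13:30-18:30.
Maria ∩ Yosef ∩ Sofia: 10:30-11:45, 13:30-16:00, 17:30-18:30.
Maria ∩ Yosef ∩ Sofia ∩ Zubin: 10:30-11:45, 13:30-16:00, 17:30-18:30.
Maria ∩ Yosef ∩ Sofia ∩ Zubin ∩ Beatriz: 10:30-11:45, 14:15-16:00.
Maria ∩ Yosef ∩ Sofia ∩ Zubin ∩ Beatriz ∩ Rosa: 10:30-11:45, 15:00-16:00.
So the common availability across everyone is 10:30-11:45, 15:00-16:00.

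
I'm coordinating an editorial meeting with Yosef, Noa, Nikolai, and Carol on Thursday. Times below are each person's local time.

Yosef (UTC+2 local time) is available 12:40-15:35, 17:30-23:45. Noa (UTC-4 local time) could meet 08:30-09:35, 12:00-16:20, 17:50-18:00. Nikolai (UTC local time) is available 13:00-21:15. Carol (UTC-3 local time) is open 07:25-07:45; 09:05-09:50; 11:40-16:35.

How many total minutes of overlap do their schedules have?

215

Yosef in UTC: 10:40-13:35, 15:30-21:45 (subtract 2h to convert from UTC+2).
Noa in UTC: 12:30-13:35, 16:00-20:20, 21:50-22:00 (add 4h to convert from UTC-4).
Nikolai in UTC: 13:00-21:15.
Carol in UTC: 10:25-10:45, 12:05-12:50, 14:40-19:35 (add 3h to convert from UTC-3).
Yosef ∩ Noa: 12:30-13:35, 16:00-20:20.
Yosef ∩ Noa ∩ Nikolai: 13:00-13:35, 16:00-20:20.
Yosef ∩ Noa ∩ Nikolai ∩ Carol: 16:00-19:35.
Those are the intersection windows.
That's a single block of 215 minutes.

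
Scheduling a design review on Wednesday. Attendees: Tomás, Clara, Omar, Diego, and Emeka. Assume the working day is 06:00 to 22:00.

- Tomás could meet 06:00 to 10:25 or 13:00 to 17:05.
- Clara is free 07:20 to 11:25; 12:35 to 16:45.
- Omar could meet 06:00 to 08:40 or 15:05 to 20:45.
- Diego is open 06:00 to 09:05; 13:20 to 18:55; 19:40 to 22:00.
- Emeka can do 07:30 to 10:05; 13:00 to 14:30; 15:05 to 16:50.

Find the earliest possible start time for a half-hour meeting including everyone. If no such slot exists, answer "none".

07:30

Tomás ∩ Clara: 07:20-10:25, 13:00-16:45.
Tomás ∩ Clara ∩ Omar: 07:20-08:40, 15:05-16:45.
Tomás ∩ Clara ∩ Omar ∩ Diego: 07:20-08:40, 15:05-16:45.
Tomás ∩ Clara ∩ Omar ∩ Diego ∩ Emeka: 07:30-08:40, 15:05-16:45.
Those are the intersection windows.
The first common window of at least 30 minutes is 07:30-08:40, so the earliest start is 07:30.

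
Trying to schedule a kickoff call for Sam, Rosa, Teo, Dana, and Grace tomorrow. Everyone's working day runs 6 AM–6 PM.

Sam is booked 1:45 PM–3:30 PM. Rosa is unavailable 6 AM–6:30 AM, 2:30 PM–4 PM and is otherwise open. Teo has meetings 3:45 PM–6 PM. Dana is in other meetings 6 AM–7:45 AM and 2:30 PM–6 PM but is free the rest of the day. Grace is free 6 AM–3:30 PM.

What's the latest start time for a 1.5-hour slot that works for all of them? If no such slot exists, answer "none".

Sam free: 06:00-13:45, 15:30-18:00 (invert busy blocks within the working day).
Rosa free: 06:30-14:30, 16:00-18:00 (invert busy blocks within the working day).
Teo free: 06:00-15:45 (invert busy blocks within the working day).
Dana free: 07:45-14:30 (invert busy blocks within the working day).
Grace free: 06:00-15:30.
Sam ∩ Rosa: 06:30-13:45, 16:00-18:00.
Sam ∩ Rosa ∩ Teo: 06:30-13:45.
Sam ∩ Rosa ∩ Teo ∩ Dana: 07:45-13:45.
Sam ∩ Rosa ∩ Teo ∩ Dana ∩ Grace: 07:45-13:45.
The last common window of at least 90 minutes is 07:45-13:45; a 90-minute meeting can start as late as 12:15 and still end by 13:45.

12:15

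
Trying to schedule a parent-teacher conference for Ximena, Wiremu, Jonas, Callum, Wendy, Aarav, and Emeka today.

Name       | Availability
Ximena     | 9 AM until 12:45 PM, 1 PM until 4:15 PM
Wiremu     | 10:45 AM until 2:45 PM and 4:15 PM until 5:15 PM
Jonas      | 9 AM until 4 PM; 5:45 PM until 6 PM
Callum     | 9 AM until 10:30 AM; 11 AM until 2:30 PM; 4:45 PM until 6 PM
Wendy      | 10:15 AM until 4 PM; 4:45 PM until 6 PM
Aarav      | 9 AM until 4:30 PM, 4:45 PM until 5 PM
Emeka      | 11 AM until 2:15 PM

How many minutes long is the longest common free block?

Ximena ∩ Wiremu: 10:45-12:45, 13:00-14:45.
Ximena ∩ Wiremu ∩ Jonas: 10:45-12:45, 13:00-14:45.
Ximena ∩ Wiremu ∩ Jonas ∩ Callum: 11:00-12:45, 13:00-14:30.
Ximena ∩ Wiremu ∩ Jonas ∩ Callum ∩ Wendy: 11:00-12:45, 13:00-14:30.
Ximena ∩ Wiremu ∩ Jonas ∩ Callum ∩ Wendy ∩ Aarav: 11:00-12:45, 13:00-14:30.
Ximena ∩ Wiremu ∩ Jonas ∩ Callum ∩ Wendy ∩ Aarav ∩ Emeka: 11:00-12:45, 13:00-14:15.
The longest is 11:00-12:45 at 105 minutes.

105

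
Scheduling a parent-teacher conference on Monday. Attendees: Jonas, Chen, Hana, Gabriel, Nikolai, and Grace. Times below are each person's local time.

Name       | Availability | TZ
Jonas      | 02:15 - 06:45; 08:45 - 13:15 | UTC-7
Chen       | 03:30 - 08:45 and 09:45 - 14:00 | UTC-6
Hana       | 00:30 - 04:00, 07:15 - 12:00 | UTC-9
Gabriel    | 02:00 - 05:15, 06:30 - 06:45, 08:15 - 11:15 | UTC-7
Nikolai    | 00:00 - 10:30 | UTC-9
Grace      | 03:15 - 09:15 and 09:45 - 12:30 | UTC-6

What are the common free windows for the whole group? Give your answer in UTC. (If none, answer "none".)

Jonas in UTC: 09:15-13:45, 15:45-20:15 (add 7h to convert from UTC-7).
Chen in UTC: 09:30-14:45, 15:45-20:00 (add 6h to convert from UTC-6).
Hana in UTC: 09:30-13:00, 16:15-21:00 (add 9h to convert from UTC-9).
Gabriel in UTC: 09:00-12:15, 13:30-13:45, 15:15-18:15 (add 7h to convert from UTC-7).
Nikolai in UTC: 09:00-19:30 (add 9h to convert from UTC-9).
Grace in UTC: 09:15-15:15, 15:45-18:30 (add 6h to convert from UTC-6).
Jonas ∩ Chen: 09:30-13:45, 15:45-20:00.
Jonas ∩ Chen ∩ Hana: 09:30-13:00, 16:15-20:00.
Jonas ∩ Chen ∩ Hana ∩ Gabriel: 09:30-12:15, 16:15-18:15.
Jonas ∩ Chen ∩ Hana ∩ Gabriel ∩ Nikolai: 09:30-12:15, 16:15-18:15.
Jonas ∩ Chen ∩ Hana ∩ Gabriel ∩ Nikolai ∩ Grace: 09:30-12:15, 16:15-18:15.

09:30-12:15, 16:15-18:15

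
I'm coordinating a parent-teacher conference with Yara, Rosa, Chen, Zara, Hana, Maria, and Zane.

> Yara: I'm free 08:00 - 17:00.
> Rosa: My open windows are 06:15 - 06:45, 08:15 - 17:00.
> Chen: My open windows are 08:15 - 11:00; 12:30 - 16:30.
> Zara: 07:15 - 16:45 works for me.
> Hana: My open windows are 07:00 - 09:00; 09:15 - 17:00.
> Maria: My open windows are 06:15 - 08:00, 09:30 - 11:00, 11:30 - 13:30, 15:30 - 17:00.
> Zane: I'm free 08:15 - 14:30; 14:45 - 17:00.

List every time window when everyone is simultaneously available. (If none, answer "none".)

Yara ∩ Rosa: 08:15-17:00.
Yara ∩ Rosa ∩ Chen: 08:15-11:00, 12:30-16:30.
Yara ∩ Rosa ∩ Chen ∩ Zara: 08:15-11:00, 12:30-16:30.
Yara ∩ Rosa ∩ Chen ∩ Zara ∩ Hana: 08:15-09:00, 09:15-11:00, 12:30-16:30.
Yara ∩ Rosa ∩ Chen ∩ Zara ∩ Hana ∩ Maria: 09:30-11:00, 12:30-13:30, 15:30-16:30.
Yara ∩ Rosa ∩ Chen ∩ Zara ∩ Hana ∩ Maria ∩ Zane: 09:30-11:00, 12:30-13:30, 15:30-16:30.

09:30-11:00, 12:30-13:30, 15:30-16:30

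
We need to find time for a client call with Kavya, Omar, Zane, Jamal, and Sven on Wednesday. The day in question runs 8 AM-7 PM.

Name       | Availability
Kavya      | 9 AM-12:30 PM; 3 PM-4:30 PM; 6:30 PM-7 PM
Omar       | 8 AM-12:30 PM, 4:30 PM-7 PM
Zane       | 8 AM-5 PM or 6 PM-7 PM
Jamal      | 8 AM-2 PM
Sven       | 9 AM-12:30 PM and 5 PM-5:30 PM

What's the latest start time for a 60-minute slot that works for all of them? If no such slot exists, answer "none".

Kavya ∩ Omar: 09:00-12:30, 18:30-19:00.
Kavya ∩ Omar ∩ Zane: 09:00-12:30, 18:30-19:00.
Kavya ∩ Omar ∩ Zane ∩ Jamal: 09:00-12:30.
Kavya ∩ Omar ∩ Zane ∩ Jamal ∩ Sven: 09:00-12:30.
Those are the intersection windows.
The last common window of at least 60 minutes is 09:00-12:30; a 60-minute meeting can start as late as 11:30 and still end by 12:30.

11:30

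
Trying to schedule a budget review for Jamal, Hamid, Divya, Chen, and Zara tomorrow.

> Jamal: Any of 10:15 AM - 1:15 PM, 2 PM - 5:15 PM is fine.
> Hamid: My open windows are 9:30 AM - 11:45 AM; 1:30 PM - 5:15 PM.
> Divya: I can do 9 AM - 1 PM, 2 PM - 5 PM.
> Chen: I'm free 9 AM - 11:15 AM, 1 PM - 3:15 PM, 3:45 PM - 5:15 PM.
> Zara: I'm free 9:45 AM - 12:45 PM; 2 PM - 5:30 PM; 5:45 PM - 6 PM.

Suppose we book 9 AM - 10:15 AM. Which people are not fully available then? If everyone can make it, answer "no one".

Hamid, Jamal, Zara

Jamal: not fully free for 09:00-10:15. Hamid: not fully free for 09:00-10:15. Divya: free for 09:00-10:15. Chen: free for 09:00-10:15. Zara: not fully free for 09:00-10:15.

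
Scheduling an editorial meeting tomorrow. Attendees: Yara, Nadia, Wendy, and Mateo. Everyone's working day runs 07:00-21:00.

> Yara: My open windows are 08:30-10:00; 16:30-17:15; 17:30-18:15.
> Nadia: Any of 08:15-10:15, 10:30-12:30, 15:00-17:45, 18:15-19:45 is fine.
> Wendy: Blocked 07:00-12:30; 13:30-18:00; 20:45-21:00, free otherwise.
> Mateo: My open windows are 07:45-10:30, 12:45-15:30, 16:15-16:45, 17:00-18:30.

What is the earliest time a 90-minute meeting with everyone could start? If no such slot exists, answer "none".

none

Yara free: 08:30-10:00, 16:30-17:15, 17:30-18:15.
Nadia free: 08:15-10:15, 10:30-12:30, 15:00-17:45, 18:15-19:45.
Wendy free: 12:30-13:30, 18:00-20:45 (invert busy blocks within the working day).
Mateo free: 07:45-10:30, 12:45-15:30, 16:15-16:45, 17:00-18:30.
Yara ∩ Nadia: 08:30-10:00, 16:30-17:15, 17:30-17:45.
Yara ∩ Nadia ∩ Wendy: ∅.
Yara ∩ Nadia ∩ Wendy ∩ Mateo: ∅.
There is no time when everyone is free.
No common window is at least 90 minutes long.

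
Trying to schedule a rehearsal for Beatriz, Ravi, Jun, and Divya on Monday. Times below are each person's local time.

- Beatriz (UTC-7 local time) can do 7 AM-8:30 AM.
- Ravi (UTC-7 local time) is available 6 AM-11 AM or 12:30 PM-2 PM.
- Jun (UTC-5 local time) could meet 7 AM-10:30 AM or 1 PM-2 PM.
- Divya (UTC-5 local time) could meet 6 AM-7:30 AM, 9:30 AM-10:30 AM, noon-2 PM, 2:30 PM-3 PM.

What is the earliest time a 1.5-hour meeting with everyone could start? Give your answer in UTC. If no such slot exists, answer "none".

Beatriz in UTC: 14:00-15:30 (add 7h to convert from UTC-7).
Ravi in UTC: 13:00-18:00, 19:30-21:00 (add 7h to convert from UTC-7).
Jun in UTC: 12:00-15:30, 18:00-19:00 (add 5h to convert from UTC-5).
Divya in UTC: 11:00-12:30, 14:30-15:30, 17:00-19:00, 19:30-20:00 (add 5h to convert from UTC-5).
Beatriz ∩ Ravi: 14:00-15:30.
Beatriz ∩ Ravi ∩ Jun: 14:00-15:30.
Beatriz ∩ Ravi ∩ Jun ∩ Divya: 14:30-15:30.
No common window is at least 90 minutes long.

none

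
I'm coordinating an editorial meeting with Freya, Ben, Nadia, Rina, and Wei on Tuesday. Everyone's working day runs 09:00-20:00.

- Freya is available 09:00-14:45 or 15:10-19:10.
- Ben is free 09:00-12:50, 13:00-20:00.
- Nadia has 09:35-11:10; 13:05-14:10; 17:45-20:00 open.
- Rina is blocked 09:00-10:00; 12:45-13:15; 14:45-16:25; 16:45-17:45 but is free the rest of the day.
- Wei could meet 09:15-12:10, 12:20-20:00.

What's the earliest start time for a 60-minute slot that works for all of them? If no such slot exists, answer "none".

10:00

Freya free: 09:00-14:45, 15:10-19:10.
Ben free: 09:00-12:50, 13:00-20:00.
Nadia free: 09:35-11:10, 13:05-14:10, 17:45-20:00.
Rina free: 10:00-12:45, 13:15-14:45, 16:25-16:45, 17:45-20:00 (invert busy blocks within the working day).
Wei free: 09:15-12:10, 12:20-20:00.
Freya ∩ Ben: 09:00-12:50, 13:00-14:45, 15:10-19:10.
Freya ∩ Ben ∩ Nadia: 09:35-11:10, 13:05-14:10, 17:45-19:10.
Freya ∩ Ben ∩ Nadia ∩ Rina: 10:00-11:10, 13:15-14:10, 17:45-19:10.
Freya ∩ Ben ∩ Nadia ∩ Rina ∩ Wei: 10:00-11:10, 13:15-14:10, 17:45-19:10.
The first common window of at least 60 minutes is 10:00-11:10, so the earliest start is 10:00.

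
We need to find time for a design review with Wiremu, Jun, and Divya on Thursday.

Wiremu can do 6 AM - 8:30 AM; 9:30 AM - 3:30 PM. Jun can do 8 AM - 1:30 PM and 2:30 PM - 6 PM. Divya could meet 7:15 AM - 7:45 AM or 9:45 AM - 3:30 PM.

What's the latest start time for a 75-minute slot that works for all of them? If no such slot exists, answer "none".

12:15

Wiremu ∩ Jun: 08:00-08:30, 09:30-13:30, 14:30-15:30.
Wiremu ∩ Jun ∩ Divya: 09:45-13:30, 14:30-15:30.
The last common window of at least 75 minutes is 09:45-13:30; a 75-minute meeting can start as late as 12:15 and still end by 13:30.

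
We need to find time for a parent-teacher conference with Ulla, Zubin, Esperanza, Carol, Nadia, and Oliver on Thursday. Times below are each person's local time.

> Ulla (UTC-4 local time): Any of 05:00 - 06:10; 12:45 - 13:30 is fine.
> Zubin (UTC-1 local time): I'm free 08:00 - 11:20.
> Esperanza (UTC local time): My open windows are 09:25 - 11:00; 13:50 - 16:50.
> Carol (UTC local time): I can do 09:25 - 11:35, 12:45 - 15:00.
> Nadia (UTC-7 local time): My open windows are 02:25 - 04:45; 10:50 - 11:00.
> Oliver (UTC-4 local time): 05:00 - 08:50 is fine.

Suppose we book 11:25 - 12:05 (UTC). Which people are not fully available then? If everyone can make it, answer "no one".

Ulla in UTC: 09:00-10:10, 16:45-17:30 (add 4h to convert from UTC-4).
Zubin in UTC: 09:00-12:20 (add 1h to convert from UTC-1).
Esperanza in UTC: 09:25-11:00, 13:50-16:50.
Carol in UTC: 09:25-11:35, 12:45-15:00.
Nadia in UTC: 09:25-11:45, 17:50-18:00 (add 7h to convert from UTC-7).
Oliver in UTC: 09:00-12:50 (add 4h to convert from UTC-4).
Ulla: not fully free for 11:25-12:05. Zubin: free for 11:25-12:05. Esperanza: not fully free for 11:25-12:05. Carol: not fully free for 11:25-12:05. Nadia: not fully free for 11:25-12:05. Oliver: free for 11:25-12:05.

Carol, Esperanza, Nadia, Ulla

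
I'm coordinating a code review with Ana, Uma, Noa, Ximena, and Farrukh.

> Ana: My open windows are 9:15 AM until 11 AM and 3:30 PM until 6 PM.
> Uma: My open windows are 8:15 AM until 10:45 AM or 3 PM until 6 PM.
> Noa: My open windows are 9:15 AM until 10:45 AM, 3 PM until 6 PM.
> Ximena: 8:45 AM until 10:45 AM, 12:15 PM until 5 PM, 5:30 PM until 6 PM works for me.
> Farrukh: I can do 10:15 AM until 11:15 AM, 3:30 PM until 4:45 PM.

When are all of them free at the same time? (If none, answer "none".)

10:15-10:45, 15:30-16:45

Ana ∩ Uma: 09:15-10:45, 15:30-18:00.
Ana ∩ Uma ∩ Noa: 09:15-10:45, 15:30-18:00.
Ana ∩ Uma ∩ Noa ∩ Ximena: 09:15-10:45, 15:30-17:00, 17:30-18:00.
Ana ∩ Uma ∩ Noa ∩ Ximena ∩ Farrukh: 10:15-10:45, 15:30-16:45.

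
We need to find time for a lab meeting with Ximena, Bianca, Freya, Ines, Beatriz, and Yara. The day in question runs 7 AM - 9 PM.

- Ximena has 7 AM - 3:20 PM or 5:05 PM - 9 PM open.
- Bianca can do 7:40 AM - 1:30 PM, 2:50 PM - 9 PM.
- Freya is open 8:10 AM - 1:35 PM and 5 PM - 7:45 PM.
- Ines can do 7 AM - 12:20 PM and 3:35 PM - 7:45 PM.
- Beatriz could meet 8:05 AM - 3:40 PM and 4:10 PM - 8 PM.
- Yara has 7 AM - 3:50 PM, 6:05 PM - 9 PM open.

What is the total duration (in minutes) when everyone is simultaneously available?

350

Ximena ∩ Bianca: 07:40-13:30, 14:50-15:20, 17:05-21:00.
Ximena ∩ Bianca ∩ Freya: 08:10-13:30, 17:05-19:45.
Ximena ∩ Bianca ∩ Freya ∩ Ines: 08:10-12:20, 17:05-19:45.
Ximena ∩ Bianca ∩ Freya ∩ Ines ∩ Beatriz: 08:10-12:20, 17:05-19:45.
Ximena ∩ Bianca ∩ Freya ∩ Ines ∩ Beatriz ∩ Yara: 08:10-12:20, 18:05-19:45.
Summing the common windows: 250 + 100 = 350 minutes.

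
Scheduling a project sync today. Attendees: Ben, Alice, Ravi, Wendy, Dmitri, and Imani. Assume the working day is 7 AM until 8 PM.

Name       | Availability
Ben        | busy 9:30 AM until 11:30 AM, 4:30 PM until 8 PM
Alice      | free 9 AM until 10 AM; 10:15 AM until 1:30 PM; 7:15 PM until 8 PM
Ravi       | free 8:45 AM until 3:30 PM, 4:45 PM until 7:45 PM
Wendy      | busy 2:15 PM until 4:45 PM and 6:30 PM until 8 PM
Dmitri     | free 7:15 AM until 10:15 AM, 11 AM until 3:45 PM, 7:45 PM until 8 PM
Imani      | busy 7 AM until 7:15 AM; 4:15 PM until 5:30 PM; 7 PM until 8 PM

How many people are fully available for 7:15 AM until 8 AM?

4

Ben free: 07:00-09:30, 11:30-16:30 (invert busy blocks within the working day).
Alice free: 09:00-10:00, 10:15-13:30, 19:15-20:00.
Ravi free: 08:45-15:30, 16:45-19:45.
Wendy free: 07:00-14:15, 16:45-18:30 (invert busy blocks within the working day).
Dmitri free: 07:15-10:15, 11:00-15:45, 19:45-20:00.
Imani free: 07:15-16:15, 17:30-19:00 (invert busy blocks within the working day).
Ben, Wendy, Dmitri, and Imani can make the full 07:15-08:00 slot — that's 4.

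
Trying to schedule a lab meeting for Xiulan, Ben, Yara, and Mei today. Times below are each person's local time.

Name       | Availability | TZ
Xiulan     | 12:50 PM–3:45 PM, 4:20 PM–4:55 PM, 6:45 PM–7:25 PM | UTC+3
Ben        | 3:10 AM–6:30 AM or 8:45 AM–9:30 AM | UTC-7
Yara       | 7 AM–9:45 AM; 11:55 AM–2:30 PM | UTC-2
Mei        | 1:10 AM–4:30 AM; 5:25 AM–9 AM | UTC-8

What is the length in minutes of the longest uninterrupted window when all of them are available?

95

Xiulan in UTC: 09:50-12:45, 13:20-13:55, 15:45-16:25 (subtract 3h to convert from UTC+3).
Ben in UTC: 10:10-13:30, 15:45-16:30 (add 7h to convert from UTC-7).
Yara in UTC: 09:00-11:45, 13:55-16:30 (add 2h to convert from UTC-2).
Mei in UTC: 09:10-12:30, 13:25-17:00 (add 8h to convert from UTC-8).
Xiulan ∩ Ben: 10:10-12:45, 13:20-13:30, 15:45-16:25.
Xiulan ∩ Ben ∩ Yara: 10:10-11:45, 15:45-16:25.
Xiulan ∩ Ben ∩ Yara ∩ Mei: 10:10-11:45, 15:45-16:25.
Those are the intersection windows.
The longest is 10:10-11:45 at 95 minutes.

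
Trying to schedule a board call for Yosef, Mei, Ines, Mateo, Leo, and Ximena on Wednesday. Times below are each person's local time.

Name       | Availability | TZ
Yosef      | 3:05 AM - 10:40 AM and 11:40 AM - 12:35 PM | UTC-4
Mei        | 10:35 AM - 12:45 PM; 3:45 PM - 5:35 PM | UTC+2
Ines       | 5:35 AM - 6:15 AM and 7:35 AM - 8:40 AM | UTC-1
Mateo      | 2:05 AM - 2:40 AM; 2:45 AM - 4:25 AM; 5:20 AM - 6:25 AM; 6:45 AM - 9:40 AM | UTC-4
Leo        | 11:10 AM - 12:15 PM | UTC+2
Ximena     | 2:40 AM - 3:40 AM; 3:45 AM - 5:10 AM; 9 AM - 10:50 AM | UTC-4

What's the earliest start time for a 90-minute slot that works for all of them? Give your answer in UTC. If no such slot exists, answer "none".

Yosef in UTC: 07:05-14:40, 15:40-16:35 (add 4h to convert from UTC-4).
Mei in UTC: 08:35-10:45, 13:45-15:35 (subtract 2h to convert from UTC+2).
Ines in UTC: 06:35-07:15, 08:35-09:40 (add 1h to convert from UTC-1).
Mateo in UTC: 06:05-06:40, 06:45-08:25, 09:20-10:25, 10:45-13:40 (add 4h to convert from UTC-4).
Leo in UTC: 09:10-10:15 (subtract 2h to convert from UTC+2).
Ximena in UTC: 06:40-07:40, 07:45-09:10, 13:00-14:50 (add 4h to convert from UTC-4).
Yosef ∩ Mei: 08:35-10:45, 13:45-14:40.
Yosef ∩ Mei ∩ Ines: 08:35-09:40.
Yosef ∩ Mei ∩ Ines ∩ Mateo: 09:20-09:40.
Yosef ∩ Mei ∩ Ines ∩ Mateo ∩ Leo: 09:20-09:40.
Yosef ∩ Mei ∩ Ines ∩ Mateo ∩ Leo ∩ Ximena: ∅.
There is no time when everyone is free.
No common window is at least 90 minutes long.

none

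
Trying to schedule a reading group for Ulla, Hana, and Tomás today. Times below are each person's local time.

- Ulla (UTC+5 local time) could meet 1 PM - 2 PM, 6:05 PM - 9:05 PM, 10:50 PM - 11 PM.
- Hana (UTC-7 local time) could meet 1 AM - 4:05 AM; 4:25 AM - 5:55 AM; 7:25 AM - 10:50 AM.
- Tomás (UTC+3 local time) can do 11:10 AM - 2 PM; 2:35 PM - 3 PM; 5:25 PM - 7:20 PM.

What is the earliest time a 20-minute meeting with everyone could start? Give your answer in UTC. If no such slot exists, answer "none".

08:10

Ulla in UTC: 08:00-09:00, 13:05-16:05, 17:50-18:00 (subtract 5h to convert from UTC+5).
Hana in UTC: 08:00-11:05, 11:25-12:55, 14:25-17:50 (add 7h to convert from UTC-7).
Tomás in UTC: 08:10-11:00, 11:35-12:00, 14:25-16:20 (subtract 3h to convert from UTC+3).
Ulla ∩ Hana: 08:00-09:00, 14:25-16:05.
Ulla ∩ Hana ∩ Tomás: 08:10-09:00, 14:25-16:05.
Those are the intersection windows.
The first common window of at least 20 minutes is 08:10-09:00, so the earliest start is 08:10.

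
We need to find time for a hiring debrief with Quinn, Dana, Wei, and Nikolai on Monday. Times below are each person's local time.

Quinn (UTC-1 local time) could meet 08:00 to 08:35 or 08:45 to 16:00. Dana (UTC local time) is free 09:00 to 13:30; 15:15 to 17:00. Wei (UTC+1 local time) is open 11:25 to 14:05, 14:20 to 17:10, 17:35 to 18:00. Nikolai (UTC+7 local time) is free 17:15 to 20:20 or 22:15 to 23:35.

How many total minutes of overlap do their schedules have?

Quinn in UTC: 09:00-09:35, 09:45-17:00 (add 1h to convert from UTC-1).
Dana in UTC: 09:00-13:30, 15:15-17:00.
Wei in UTC: 10:25-13:05, 13:20-16:10, 16:35-17:00 (subtract 1h to convert from UTC+1).
Nikolai in UTC: 10:15-13:20, 15:15-16:35 (subtract 7h to convert from UTC+7).
Quinn ∩ Dana: 09:00-09:35, 09:45-13:30, 15:15-17:00.
Quinn ∩ Dana ∩ Wei: 10:25-13:05, 13:20-13:30, 15:15-16:10, 16:35-17:00.
Quinn ∩ Dana ∩ Wei ∩ Nikolai: 10:25-13:05, 15:15-16:10.
So the common availability across everyone is 10:25-13:05, 15:15-16:10.
Summing the common windows: 160 + 55 = 215 minutes.

215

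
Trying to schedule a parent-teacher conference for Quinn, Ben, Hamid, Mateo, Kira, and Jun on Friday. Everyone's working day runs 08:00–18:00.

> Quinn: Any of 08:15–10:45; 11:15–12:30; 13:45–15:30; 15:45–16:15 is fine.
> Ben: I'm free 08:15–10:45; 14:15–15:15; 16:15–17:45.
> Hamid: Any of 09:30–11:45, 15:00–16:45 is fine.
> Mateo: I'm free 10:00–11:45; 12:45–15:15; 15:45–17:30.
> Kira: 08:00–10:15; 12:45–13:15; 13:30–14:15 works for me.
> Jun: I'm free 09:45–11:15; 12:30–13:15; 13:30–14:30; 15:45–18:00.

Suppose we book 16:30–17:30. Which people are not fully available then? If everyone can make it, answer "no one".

Quinn: not fully free for 16:30-17:30. Ben: free for 16:30-17:30. Hamid: not fully free for 16:30-17:30. Mateo: free for 16:30-17:30. Kira: not fully free for 16:30-17:30. Jun: free for 16:30-17:30.

Hamid, Kira, Quinn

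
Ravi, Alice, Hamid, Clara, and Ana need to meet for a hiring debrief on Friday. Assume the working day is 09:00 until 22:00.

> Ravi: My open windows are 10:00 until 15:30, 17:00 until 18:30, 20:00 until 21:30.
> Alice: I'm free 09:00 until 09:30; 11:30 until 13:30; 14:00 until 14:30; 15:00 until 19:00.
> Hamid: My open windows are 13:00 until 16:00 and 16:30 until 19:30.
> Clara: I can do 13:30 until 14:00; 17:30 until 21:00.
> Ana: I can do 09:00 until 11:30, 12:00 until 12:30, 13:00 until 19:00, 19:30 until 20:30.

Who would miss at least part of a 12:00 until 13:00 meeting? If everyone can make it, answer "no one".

Ana, Clara, Hamid

Ravi: free for 12:00-13:00. Alice: free for 12:00-13:00. Hamid: not fully free for 12:00-13:00. Clara: not fully free for 12:00-13:00. Ana: not fully free for 12:00-13:00.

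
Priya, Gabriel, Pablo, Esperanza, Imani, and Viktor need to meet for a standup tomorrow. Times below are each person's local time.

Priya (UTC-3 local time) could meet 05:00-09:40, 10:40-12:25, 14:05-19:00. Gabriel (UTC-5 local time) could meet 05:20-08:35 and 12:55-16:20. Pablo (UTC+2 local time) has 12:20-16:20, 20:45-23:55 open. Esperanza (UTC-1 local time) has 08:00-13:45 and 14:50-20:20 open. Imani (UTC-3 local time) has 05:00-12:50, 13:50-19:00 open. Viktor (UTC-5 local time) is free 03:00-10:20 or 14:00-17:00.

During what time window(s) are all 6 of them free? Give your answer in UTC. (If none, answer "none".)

10:20-12:40, 19:00-21:20

Priya in UTC: 08:00-12:40, 13:40-15:25, 17:05-22:00 (add 3h to convert from UTC-3).
Gabriel in UTC: 10:20-13:35, 17:55-21:20 (add 5h to convert from UTC-5).
Pablo in UTC: 10:20-14:20, 18:45-21:55 (subtract 2h to convert from UTC+2).
Esperanza in UTC: 09:00-14:45, 15:50-21:20 (add 1h to convert from UTC-1).
Imani in UTC: 08:00-15:50, 16:50-22:00 (add 3h to convert from UTC-3).
Viktor in UTC: 08:00-15:20, 19:00-22:00 (add 5h to convert from UTC-5).
Priya ∩ Gabriel: 10:20-12:40, 17:55-21:20.
Priya ∩ Gabriel ∩ Pablo: 10:20-12:40, 18:45-21:20.
Priya ∩ Gabriel ∩ Pablo ∩ Esperanza: 10:20-12:40, 18:45-21:20.
Priya ∩ Gabriel ∩ Pablo ∩ Esperanza ∩ Imani: 10:20-12:40, 18:45-21:20.
Priya ∩ Gabriel ∩ Pablo ∩ Esperanza ∩ Imani ∩ Viktor: 10:20-12:40, 19:00-21:20.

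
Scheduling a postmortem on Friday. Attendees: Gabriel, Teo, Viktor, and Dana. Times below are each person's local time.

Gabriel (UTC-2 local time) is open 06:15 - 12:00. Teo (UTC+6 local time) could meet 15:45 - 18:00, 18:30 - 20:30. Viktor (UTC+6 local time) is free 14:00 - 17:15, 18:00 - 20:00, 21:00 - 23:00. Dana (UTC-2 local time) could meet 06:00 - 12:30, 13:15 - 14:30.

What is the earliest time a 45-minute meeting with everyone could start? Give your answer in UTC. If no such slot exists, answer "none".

Gabriel in UTC: 08:15-14:00 (add 2h to convert from UTC-2).
Teo in UTC: 09:45-12:00, 12:30-14:30 (subtract 6h to convert from UTC+6).
Viktor in UTC: 08:00-11:15, 12:00-14:00, 15:00-17:00 (subtract 6h to convert from UTC+6).
Dana in UTC: 08:00-14:30, 15:15-16:30 (add 2h to convert from UTC-2).
Gabriel ∩ Teo: 09:45-12:00, 12:30-14:00.
Gabriel ∩ Teo ∩ Viktor: 09:45-11:15, 12:30-14:00.
Gabriel ∩ Teo ∩ Viktor ∩ Dana: 09:45-11:15, 12:30-14:00.
The first common window of at least 45 minutes is 09:45-11:15, so the earliest start is 09:45.

09:45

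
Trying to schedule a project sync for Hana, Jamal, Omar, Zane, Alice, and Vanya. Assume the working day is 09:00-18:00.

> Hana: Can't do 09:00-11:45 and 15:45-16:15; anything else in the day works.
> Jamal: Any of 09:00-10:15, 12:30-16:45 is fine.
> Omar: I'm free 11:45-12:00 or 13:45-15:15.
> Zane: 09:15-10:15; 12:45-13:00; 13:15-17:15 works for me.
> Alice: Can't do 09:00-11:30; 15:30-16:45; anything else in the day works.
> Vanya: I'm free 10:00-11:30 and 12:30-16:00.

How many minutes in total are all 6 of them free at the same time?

Hana free: 11:45-15:45, 16:15-18:00 (invert busy blocks within the working day).
Jamal free: 09:00-10:15, 12:30-16:45.
Omar free: 11:45-12:00, 13:45-15:15.
Zane free: 09:15-10:15, 12:45-13:00, 13:15-17:15.
Alice free: 11:30-15:30, 16:45-18:00 (invert busy blocks within the working day).
Vanya free: 10:00-11:30, 12:30-16:00.
Hana ∩ Jamal: 12:30-15:45, 16:15-16:45.
Hana ∩ Jamal ∩ Omar: 13:45-15:15.
Hana ∩ Jamal ∩ Omar ∩ Zane: 13:45-15:15.
Hana ∩ Jamal ∩ Omar ∩ Zane ∩ Alice: 13:45-15:15.
Hana ∩ Jamal ∩ Omar ∩ Zane ∩ Alice ∩ Vanya: 13:45-15:15.
That's a single block of 90 minutes.

90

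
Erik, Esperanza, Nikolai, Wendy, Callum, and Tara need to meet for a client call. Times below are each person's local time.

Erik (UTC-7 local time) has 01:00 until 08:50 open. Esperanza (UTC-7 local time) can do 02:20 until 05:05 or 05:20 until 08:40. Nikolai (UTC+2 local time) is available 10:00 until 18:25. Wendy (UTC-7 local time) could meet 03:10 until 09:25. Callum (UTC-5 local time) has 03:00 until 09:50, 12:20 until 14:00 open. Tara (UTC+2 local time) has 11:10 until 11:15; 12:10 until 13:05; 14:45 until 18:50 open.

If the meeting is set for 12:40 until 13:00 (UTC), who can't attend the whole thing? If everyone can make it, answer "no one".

Tara

Erik in UTC: 08:00-15:50 (add 7h to convert from UTC-7).
Esperanza in UTC: 09:20-12:05, 12:20-15:40 (add 7h to convert from UTC-7).
Nikolai in UTC: 08:00-16:25 (subtract 2h to convert from UTC+2).
Wendy in UTC: 10:10-16:25 (add 7h to convert from UTC-7).
Callum in UTC: 08:00-14:50, 17:20-19:00 (add 5h to convert from UTC-5).
Tara in UTC: 09:10-09:15, 10:10-11:05, 12:45-16:50 (subtract 2h to convert from UTC+2).
Erik: free for 12:40-13:00. Esperanza: free for 12:40-13:00. Nikolai: free for 12:40-13:00. Wendy: free for 12:40-13:00. Callum: free for 12:40-13:00. Tara: not fully free for 12:40-13:00.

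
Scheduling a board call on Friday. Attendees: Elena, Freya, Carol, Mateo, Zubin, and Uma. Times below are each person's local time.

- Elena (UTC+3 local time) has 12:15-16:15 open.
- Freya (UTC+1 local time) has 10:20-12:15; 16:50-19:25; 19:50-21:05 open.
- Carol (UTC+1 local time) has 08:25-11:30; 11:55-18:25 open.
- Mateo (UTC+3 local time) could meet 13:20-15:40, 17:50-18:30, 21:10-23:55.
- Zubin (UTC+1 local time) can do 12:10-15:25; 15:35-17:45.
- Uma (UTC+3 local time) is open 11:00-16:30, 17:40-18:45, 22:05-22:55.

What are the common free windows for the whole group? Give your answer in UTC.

11:10-11:15

Elena in UTC: 09:15-13:15 (subtract 3h to convert from UTC+3).
Freya in UTC: 09:20-11:15, 15:50-18:25, 18:50-20:05 (subtract 1h to convert from UTC+1).
Carol in UTC: 07:25-10:30, 10:55-17:25 (subtract 1h to convert from UTC+1).
Mateo in UTC: 10:20-12:40, 14:50-15:30, 18:10-20:55 (subtract 3h to convert from UTC+3).
Zubin in UTC: 11:10-14:25, 14:35-16:45 (subtract 1h to convert from UTC+1).
Uma in UTC: 08:00-13:30, 14:40-15:45, 19:05-19:55 (subtract 3h to convert from UTC+3).
Elena ∩ Freya: 09:20-11:15.
Elena ∩ Freya ∩ Carol: 09:20-10:30, 10:55-11:15.
Elena ∩ Freya ∩ Carol ∩ Mateo: 10:20-10:30, 10:55-11:15.
Elena ∩ Freya ∩ Carol ∩ Mateo ∩ Zubin: 11:10-11:15.
Elena ∩ Freya ∩ Carol ∩ Mateo ∩ Zubin ∩ Uma: 11:10-11:15.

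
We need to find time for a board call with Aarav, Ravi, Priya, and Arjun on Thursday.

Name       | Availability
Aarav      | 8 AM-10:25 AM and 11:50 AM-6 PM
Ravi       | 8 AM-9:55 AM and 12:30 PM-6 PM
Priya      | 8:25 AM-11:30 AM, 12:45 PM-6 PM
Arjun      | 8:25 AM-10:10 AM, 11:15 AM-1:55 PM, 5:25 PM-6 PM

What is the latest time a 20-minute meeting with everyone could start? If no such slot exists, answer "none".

Aarav ∩ Ravi: 08:00-09:55, 12:30-18:00.
Aarav ∩ Ravi ∩ Priya: 08:25-09:55, 12:45-18:00.
Aarav ∩ Ravi ∩ Priya ∩ Arjun: 08:25-09:55, 12:45-13:55, 17:25-18:00.
The last common window of at least 20 minutes is 17:25-18:00; a 20-minute meeting can start as late as 17:40 and still end by 18:00.

17:40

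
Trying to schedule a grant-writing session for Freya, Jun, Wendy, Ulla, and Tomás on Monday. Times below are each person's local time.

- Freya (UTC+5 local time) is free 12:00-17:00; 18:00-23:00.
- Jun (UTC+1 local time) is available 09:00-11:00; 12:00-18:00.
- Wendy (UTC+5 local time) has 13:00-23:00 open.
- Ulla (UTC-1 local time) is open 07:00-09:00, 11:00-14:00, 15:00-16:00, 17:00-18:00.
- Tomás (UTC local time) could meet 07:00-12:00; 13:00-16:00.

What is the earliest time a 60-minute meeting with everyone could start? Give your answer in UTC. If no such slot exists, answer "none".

08:00

Freya in UTC: 07:00-12:00, 13:00-18:00 (subtract 5h to convert from UTC+5).
Jun in UTC: 08:00-10:00, 11:00-17:00 (subtract 1h to convert from UTC+1).
Wendy in UTC: 08:00-18:00 (subtract 5h to convert from UTC+5).
Ulla in UTC: 08:00-10:00, 12:00-15:00, 16:00-17:00, 18:00-19:00 (add 1h to convert from UTC-1).
Tomás in UTC: 07:00-12:00, 13:00-16:00.
Freya ∩ Jun: 08:00-10:00, 11:00-12:00, 13:00-17:00.
Freya ∩ Jun ∩ Wendy: 08:00-10:00, 11:00-12:00, 13:00-17:00.
Freya ∩ Jun ∩ Wendy ∩ Ulla: 08:00-10:00, 13:00-15:00, 16:00-17:00.
Freya ∩ Jun ∩ Wendy ∩ Ulla ∩ Tomás: 08:00-10:00, 13:00-15:00.
The first common window of at least 60 minutes is 08:00-10:00, so the earliest start is 08:00.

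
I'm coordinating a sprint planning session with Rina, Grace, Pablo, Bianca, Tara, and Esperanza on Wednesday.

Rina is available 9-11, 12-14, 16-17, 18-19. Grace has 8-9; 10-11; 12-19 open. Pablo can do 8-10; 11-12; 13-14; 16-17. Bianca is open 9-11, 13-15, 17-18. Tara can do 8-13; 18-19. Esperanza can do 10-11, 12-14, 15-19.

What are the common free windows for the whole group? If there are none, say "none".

none

Rina ∩ Grace: 10:00-11:00, 12:00-14:00, 16:00-17:00, 18:00-19:00.
Rina ∩ Grace ∩ Pablo: 13:00-14:00, 16:00-17:00.
Rina ∩ Grace ∩ Pablo ∩ Bianca: 13:00-14:00.
Rina ∩ Grace ∩ Pablo ∩ Bianca ∩ Tara: ∅.
Rina ∩ Grace ∩ Pablo ∩ Bianca ∩ Tara ∩ Esperanza: ∅.
There is no time when everyone is free.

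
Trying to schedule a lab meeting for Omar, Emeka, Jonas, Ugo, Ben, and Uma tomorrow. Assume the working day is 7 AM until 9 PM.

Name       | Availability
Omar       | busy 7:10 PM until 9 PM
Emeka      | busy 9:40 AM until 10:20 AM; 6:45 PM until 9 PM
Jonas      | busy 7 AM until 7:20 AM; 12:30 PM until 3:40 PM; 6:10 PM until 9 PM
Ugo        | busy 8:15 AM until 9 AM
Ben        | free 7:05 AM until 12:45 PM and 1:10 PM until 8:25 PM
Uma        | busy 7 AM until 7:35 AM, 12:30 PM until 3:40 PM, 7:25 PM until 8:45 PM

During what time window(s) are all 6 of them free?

07:35-08:15, 09:00-09:40, 10:20-12:30, 15:40-18:10

Omar free: 07:00-19:10 (invert busy blocks within the working day).
Emeka free: 07:00-09:40, 10:20-18:45 (invert busy blocks within the working day).
Jonas free: 07:20-12:30, 15:40-18:10 (invert busy blocks within the working day).
Ugo free: 07:00-08:15, 09:00-21:00 (invert busy blocks within the working day).
Ben free: 07:05-12:45, 13:10-20:25.
Uma free: 07:35-12:30, 15:40-19:25, 20:45-21:00 (invert busy blocks within the working day).
Omar ∩ Emeka: 07:00-09:40, 10:20-18:45.
Omar ∩ Emeka ∩ Jonas: 07:20-09:40, 10:20-12:30, 15:40-18:10.
Omar ∩ Emeka ∩ Jonas ∩ Ugo: 07:20-08:15, 09:00-09:40, 10:20-12:30, 15:40-18:10.
Omar ∩ Emeka ∩ Jonas ∩ Ugo ∩ Ben: 07:20-08:15, 09:00-09:40, 10:20-12:30, 15:40-18:10.
Omar ∩ Emeka ∩ Jonas ∩ Ugo ∩ Ben ∩ Uma: 07:35-08:15, 09:00-09:40, 10:20-12:30, 15:40-18:10.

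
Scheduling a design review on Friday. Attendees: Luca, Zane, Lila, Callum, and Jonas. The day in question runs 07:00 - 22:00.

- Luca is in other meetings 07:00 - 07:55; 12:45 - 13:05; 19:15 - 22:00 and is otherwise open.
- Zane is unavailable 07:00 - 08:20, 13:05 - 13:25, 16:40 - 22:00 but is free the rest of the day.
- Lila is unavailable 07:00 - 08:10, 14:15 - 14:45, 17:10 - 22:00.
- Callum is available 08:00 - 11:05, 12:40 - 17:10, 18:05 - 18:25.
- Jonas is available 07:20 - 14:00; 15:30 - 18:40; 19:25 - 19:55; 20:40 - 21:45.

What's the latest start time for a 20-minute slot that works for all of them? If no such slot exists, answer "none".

Luca free: 07:55-12:45, 13:05-19:15 (invert busy blocks within the working day).
Zane free: 08:20-13:05, 13:25-16:40 (invert busy blocks within the working day).
Lila free: 08:10-14:15, 14:45-17:10 (invert busy blocks within the working day).
Callum free: 08:00-11:05, 12:40-17:10, 18:05-18:25.
Jonas free: 07:20-14:00, 15:30-18:40, 19:25-19:55, 20:40-21:45.
Luca ∩ Zane: 08:20-12:45, 13:25-16:40.
Luca ∩ Zane ∩ Lila: 08:20-12:45, 13:25-14:15, 14:45-16:40.
Luca ∩ Zane ∩ Lila ∩ Callum: 08:20-11:05, 12:40-12:45, 13:25-14:15, 14:45-16:40.
Luca ∩ Zane ∩ Lila ∩ Callum ∩ Jonas: 08:20-11:05, 12:40-12:45, 13:25-14:00, 15:30-16:40.
So the common availability across everyone is 08:20-11:05, 12:40-12:45, 13:25-14:00, 15:30-16:40.
The last common window of at least 20 minutes is 15:30-16:40; a 20-minute meeting can start as late as 16:20 and still end by 16:40.

16:20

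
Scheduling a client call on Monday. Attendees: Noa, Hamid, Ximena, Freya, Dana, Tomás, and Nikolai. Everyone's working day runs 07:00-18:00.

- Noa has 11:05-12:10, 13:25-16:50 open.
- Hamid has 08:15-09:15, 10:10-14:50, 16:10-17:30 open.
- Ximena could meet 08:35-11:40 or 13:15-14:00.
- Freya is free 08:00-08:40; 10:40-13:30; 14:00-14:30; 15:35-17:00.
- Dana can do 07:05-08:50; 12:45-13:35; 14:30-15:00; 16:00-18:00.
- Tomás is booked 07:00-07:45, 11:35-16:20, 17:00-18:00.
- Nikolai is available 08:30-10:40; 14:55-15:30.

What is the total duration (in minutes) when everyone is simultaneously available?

0

Noa free: 11:05-12:10, 13:25-16:50.
Hamid free: 08:15-09:15, 10:10-14:50, 16:10-17:30.
Ximena free: 08:35-11:40, 13:15-14:00.
Freya free: 08:00-08:40, 10:40-13:30, 14:00-14:30, 15:35-17:00.
Dana free: 07:05-08:50, 12:45-13:35, 14:30-15:00, 16:00-18:00.
Tomás free: 07:45-11:35, 16:20-17:00 (invert busy blocks within the working day).
Nikolai free: 08:30-10:40, 14:55-15:30.
Noa ∩ Hamid: 11:05-12:10, 13:25-14:50, 16:10-16:50.
Noa ∩ Hamid ∩ Ximena: 11:05-11:40, 13:25-14:00.
Noa ∩ Hamid ∩ Ximena ∩ Freya: 11:05-11:40, 13:25-13:30.
Noa ∩ Hamid ∩ Ximena ∩ Freya ∩ Dana: 13:25-13:30.
Noa ∩ Hamid ∩ Ximena ∩ Freya ∩ Dana ∩ Tomás: ∅.
Noa ∩ Hamid ∩ Ximena ∩ Freya ∩ Dana ∩ Tomás ∩ Nikolai: ∅.
There is no time when everyone is free.
There is no common window, so the total is 0 minutes.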